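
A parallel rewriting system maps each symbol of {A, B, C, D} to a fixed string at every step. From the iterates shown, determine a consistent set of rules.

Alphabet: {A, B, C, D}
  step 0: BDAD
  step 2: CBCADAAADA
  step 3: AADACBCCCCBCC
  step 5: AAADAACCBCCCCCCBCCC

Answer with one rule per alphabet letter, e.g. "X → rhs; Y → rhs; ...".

A->C, B->AD, C->A, D->BC

  step 2 ⇒ step 3: CBCADAAADA ⇒ A·AD·A·C·BC·C·C·C·BC·C
    A ↦ C
    B ↦ AD
    C ↦ A
    D ↦ BC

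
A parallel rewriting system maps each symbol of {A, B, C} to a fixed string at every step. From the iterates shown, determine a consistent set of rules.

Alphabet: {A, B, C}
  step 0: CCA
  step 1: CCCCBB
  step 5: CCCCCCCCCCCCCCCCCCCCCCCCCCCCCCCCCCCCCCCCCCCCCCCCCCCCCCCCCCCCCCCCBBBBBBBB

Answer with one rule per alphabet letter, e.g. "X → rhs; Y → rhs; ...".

A->BB, B->A, C->CC

  step 0 ⇒ step 1: CCA ⇒ CC·CC·BB
    A ↦ BB
    C ↦ CC
    B ↦ A  (constrained at step 1)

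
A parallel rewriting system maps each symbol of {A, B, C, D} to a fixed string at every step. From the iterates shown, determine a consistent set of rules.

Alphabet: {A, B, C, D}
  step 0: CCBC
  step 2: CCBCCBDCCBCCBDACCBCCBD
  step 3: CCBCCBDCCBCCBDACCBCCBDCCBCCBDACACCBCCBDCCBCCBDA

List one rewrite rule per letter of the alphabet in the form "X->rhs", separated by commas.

  step 2 ⇒ step 3: CCBCCBDCCBCCBDACCBCCBD ⇒ CCB·CCB·D·CCB·CCB·D·A·CCB·CCB·D·CCB·CCB·D·A·CA·CCB·CCB·D·CCB·CCB·D·A
    A ↦ CA
    B ↦ D
    C ↦ CCB
    D ↦ A

A->CA, B->D, C->CCB, D->A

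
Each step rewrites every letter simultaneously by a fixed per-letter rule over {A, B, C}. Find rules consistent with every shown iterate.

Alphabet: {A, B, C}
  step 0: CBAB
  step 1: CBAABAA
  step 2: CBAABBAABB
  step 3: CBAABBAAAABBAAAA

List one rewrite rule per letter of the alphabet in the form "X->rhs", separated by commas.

A->B, B->AA, C->CB

  step 2 ⇒ step 3: CBAABBAABB ⇒ CB·AA·B·B·AA·AA·B·B·AA·AA
    A ↦ B
    B ↦ AA
    C ↦ CB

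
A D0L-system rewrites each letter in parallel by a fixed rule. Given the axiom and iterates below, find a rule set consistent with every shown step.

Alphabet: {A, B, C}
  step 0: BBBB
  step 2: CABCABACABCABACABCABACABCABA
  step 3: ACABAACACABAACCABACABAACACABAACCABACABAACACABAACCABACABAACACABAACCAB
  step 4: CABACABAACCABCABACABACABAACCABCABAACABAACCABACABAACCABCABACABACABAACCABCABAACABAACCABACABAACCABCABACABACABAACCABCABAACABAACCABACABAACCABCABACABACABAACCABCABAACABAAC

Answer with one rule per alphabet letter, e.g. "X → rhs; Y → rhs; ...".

  step 3 ⇒ step 4: ACABAACACABAACCABACABAACACABAACCABACABAACACABAACCABACABAACACABAACCAB ⇒ CAB·A·CAB·AAC·CAB·CAB·A·CAB·A·CAB·AAC·CAB·CAB·A·A·CAB·AAC·CAB·A·CAB·AAC·CAB·CAB·A·CAB·A·CAB·AAC·CAB·CAB·A·A·CAB·AAC·CAB·A·CAB·AAC·CAB·CAB·A·CAB·A·CAB·AAC·CAB·CAB·A·A·CAB·AAC·CAB·A·CAB·AAC·CAB·CAB·A·CAB·A·CAB·AAC·CAB·CAB·A·A·CAB·AAC
    A ↦ CAB
    B ↦ AAC
    C ↦ A

A->CAB, B->AAC, C->A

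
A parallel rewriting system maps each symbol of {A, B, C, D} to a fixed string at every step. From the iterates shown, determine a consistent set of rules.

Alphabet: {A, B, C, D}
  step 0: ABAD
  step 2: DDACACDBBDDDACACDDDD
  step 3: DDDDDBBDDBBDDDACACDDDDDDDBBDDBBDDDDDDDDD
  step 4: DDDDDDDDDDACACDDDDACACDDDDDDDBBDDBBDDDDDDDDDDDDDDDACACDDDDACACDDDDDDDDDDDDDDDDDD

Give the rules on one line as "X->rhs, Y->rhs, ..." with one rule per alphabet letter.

  step 3 ⇒ step 4: DDDDDBBDDBBDDDACACDDDDDDDBBDDBBDDDDDDDDD ⇒ DD·DD·DD·DD·DD·AC·AC·DD·DD·AC·AC·DD·DD·DD·DBB·D·DBB·D·DD·DD·DD·DD·DD·DD·DD·AC·AC·DD·DD·AC·AC·DD·DD·DD·DD·DD·DD·DD·DD·DD
    A ↦ DBB
    B ↦ AC
    C ↦ D
    D ↦ DD

A->DBB, B->AC, C->D, D->DD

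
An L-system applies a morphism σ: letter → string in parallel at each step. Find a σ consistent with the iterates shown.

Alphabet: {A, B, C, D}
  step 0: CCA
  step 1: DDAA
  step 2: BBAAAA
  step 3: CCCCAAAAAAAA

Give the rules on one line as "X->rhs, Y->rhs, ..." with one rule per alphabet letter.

  step 2 ⇒ step 3: BBAAAA ⇒ CC·CC·AA·AA·AA·AA
    A ↦ AA
    B ↦ CC
  step 0 ⇒ step 1: CCA ⇒ D·D·AA
    C ↦ D
  step 1 ⇒ step 2: DDAA ⇒ B·B·AA·AA
    D ↦ B

A->AA, B->CC, C->D, D->B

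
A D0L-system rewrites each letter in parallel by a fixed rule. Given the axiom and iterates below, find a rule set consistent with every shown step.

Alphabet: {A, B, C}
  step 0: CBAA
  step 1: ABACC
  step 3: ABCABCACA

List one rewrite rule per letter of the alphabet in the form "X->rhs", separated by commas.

A->C, B->A, C->AB

  step 0 ⇒ step 1: CBAA ⇒ AB·A·C·C
    A ↦ C
    B ↦ A
    C ↦ AB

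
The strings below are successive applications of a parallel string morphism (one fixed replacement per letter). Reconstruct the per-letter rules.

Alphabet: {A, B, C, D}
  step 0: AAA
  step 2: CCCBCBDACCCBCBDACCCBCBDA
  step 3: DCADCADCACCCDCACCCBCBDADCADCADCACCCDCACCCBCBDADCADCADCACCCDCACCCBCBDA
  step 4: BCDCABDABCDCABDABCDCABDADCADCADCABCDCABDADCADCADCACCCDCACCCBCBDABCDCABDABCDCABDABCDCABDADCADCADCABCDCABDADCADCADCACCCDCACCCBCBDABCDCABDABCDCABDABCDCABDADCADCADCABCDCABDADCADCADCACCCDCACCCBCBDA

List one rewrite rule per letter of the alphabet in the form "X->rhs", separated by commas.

  step 3 ⇒ step 4: DCADCADCACCCDCACCCBCBDADCADCADCACCCDCACCCBCBDADCADCADCACCCDCACCCBCBDA ⇒ BC·DCA·BDA·BC·DCA·BDA·BC·DCA·BDA·DCA·DCA·DCA·BC·DCA·BDA·DCA·DCA·DCA·CCC·DCA·CCC·BC·BDA·BC·DCA·BDA·BC·DCA·BDA·BC·DCA·BDA·DCA·DCA·DCA·BC·DCA·BDA·DCA·DCA·DCA·CCC·DCA·CCC·BC·BDA·BC·DCA·BDA·BC·DCA·BDA·BC·DCA·BDA·DCA·DCA·DCA·BC·DCA·BDA·DCA·DCA·DCA·CCC·DCA·CCC·BC·BDA
    A ↦ BDA
    B ↦ CCC
    C ↦ DCA
    D ↦ BC

A->BDA, B->CCC, C->DCA, D->BC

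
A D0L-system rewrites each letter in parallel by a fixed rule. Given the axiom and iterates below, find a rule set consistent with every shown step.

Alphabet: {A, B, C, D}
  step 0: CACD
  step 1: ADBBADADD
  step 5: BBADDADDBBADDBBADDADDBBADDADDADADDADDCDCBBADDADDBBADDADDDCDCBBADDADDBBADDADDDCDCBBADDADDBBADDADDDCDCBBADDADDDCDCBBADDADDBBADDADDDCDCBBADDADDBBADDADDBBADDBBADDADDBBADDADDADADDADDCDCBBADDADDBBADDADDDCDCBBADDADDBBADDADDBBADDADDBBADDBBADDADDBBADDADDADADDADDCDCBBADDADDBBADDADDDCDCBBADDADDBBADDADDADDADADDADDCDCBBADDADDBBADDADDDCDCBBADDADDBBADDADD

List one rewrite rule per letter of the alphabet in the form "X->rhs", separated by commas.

A->BB, B->DC, C->AD, D->ADD

  step 0 ⇒ step 1: CACD ⇒ AD·BB·AD·ADD
    A ↦ BB
    C ↦ AD
    D ↦ ADD
    B ↦ DC  (constrained at step 1)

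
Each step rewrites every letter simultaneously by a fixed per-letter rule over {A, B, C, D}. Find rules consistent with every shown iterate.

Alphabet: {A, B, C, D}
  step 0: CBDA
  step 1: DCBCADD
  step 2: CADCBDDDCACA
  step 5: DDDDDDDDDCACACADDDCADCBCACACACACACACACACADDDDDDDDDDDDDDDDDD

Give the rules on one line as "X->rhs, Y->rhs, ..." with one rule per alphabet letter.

  step 1 ⇒ step 2: DCBCADD ⇒ CA·D·CB·D·DD·CA·CA
    A ↦ DD
    B ↦ CB
    C ↦ D
    D ↦ CA

A->DD, B->CB, C->D, D->CA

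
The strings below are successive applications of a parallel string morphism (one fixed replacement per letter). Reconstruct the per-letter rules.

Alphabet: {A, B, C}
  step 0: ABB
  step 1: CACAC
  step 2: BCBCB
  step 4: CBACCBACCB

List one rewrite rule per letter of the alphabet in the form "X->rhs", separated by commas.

A->C, B->AC, C->B

  step 1 ⇒ step 2: CACAC ⇒ B·C·B·C·B
    A ↦ C
    C ↦ B
  step 0 ⇒ step 1: ABB ⇒ C·AC·AC
    B ↦ AC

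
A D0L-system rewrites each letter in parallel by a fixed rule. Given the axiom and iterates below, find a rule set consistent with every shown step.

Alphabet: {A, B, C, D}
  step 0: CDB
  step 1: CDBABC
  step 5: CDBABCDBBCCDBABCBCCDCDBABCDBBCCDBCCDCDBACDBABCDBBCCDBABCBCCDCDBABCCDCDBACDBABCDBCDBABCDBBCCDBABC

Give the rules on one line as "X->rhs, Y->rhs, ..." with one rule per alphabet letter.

  step 0 ⇒ step 1: CDB ⇒ CD·BA·BC
    B ↦ BC
    C ↦ CD
    D ↦ BA
    A ↦ DB  (constrained at step 1)

A->DB, B->BC, C->CD, D->BA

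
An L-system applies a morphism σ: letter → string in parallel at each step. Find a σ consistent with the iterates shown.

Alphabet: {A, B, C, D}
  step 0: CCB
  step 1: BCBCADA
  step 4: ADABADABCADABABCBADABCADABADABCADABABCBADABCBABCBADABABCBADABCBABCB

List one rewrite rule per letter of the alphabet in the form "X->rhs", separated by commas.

A->B, B->ADA, C->BC, D->ABC

  step 0 ⇒ step 1: CCB ⇒ BC·BC·ADA
    B ↦ ADA
    C ↦ BC
    A ↦ B  (constrained at step 1)
    D ↦ ABC  (constrained at step 1)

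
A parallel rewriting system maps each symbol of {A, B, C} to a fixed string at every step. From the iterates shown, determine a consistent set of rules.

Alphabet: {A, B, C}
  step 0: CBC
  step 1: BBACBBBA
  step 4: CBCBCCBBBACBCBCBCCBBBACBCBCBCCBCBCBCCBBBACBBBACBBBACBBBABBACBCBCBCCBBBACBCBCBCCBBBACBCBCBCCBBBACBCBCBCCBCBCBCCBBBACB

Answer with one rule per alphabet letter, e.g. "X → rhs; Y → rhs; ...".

A->CCB, B->CB, C->BBA

  step 0 ⇒ step 1: CBC ⇒ BBA·CB·BBA
    B ↦ CB
    C ↦ BBA
    A ↦ CCB  (constrained at step 1)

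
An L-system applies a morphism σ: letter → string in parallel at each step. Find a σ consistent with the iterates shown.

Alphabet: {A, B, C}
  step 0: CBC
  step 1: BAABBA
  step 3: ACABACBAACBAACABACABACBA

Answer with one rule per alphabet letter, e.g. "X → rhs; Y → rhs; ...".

A->AC, B->AB, C->BA

  step 0 ⇒ step 1: CBC ⇒ BA·AB·BA
    B ↦ AB
    C ↦ BA
    A ↦ AC  (constrained at step 1)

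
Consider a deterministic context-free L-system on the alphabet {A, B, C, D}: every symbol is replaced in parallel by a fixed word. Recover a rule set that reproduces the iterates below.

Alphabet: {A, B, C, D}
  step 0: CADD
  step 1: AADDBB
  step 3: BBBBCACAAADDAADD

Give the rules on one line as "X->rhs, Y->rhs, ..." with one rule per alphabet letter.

A->DD, B->CA, C->AA, D->B

  step 0 ⇒ step 1: CADD ⇒ AA·DD·B·B
    A ↦ DD
    C ↦ AA
    D ↦ B
    B ↦ CA  (constrained at step 1)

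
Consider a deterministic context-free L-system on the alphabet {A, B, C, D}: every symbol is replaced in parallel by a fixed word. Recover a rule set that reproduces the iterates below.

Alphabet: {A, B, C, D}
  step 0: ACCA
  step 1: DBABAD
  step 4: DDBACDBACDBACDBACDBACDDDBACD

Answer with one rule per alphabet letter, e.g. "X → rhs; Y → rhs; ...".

A->D, B->D, C->BA, D->CD

  step 0 ⇒ step 1: ACCA ⇒ D·BA·BA·D
    A ↦ D
    C ↦ BA
    B ↦ D  (constrained at step 1)
    D ↦ CD  (constrained at step 1)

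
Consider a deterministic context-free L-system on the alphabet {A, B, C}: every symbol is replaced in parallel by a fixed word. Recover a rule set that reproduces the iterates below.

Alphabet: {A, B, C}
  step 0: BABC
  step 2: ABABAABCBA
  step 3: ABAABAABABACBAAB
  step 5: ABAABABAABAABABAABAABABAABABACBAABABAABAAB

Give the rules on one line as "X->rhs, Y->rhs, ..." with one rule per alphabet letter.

  step 2 ⇒ step 3: ABABAABCBA ⇒ AB·A·AB·A·AB·AB·A·CB·A·AB
    A ↦ AB
    B ↦ A
    C ↦ CB

A->AB, B->A, C->CB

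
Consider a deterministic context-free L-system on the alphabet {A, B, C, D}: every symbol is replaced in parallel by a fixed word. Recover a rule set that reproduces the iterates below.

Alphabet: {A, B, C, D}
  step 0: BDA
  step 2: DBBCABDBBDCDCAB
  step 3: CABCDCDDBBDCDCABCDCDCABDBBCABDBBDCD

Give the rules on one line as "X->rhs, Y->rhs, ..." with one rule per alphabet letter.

A->D, B->CD, C->DBB, D->CAB

  step 2 ⇒ step 3: DBBCABDBBDCDCAB ⇒ CAB·CD·CD·DBB·D·CD·CAB·CD·CD·CAB·DBB·CAB·DBB·D·CD
    A ↦ D
    B ↦ CD
    C ↦ DBB
    D ↦ CAB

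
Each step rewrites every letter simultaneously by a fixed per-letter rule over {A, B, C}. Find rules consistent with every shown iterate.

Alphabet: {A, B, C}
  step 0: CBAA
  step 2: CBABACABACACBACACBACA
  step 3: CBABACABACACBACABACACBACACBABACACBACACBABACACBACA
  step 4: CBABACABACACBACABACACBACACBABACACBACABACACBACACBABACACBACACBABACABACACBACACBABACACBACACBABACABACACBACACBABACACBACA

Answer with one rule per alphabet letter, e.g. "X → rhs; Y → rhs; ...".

A->CA, B->BA, C->CBA

  step 3 ⇒ step 4: CBABACABACACBACABACACBACACBABACACBACACBABACACBACA ⇒ CBA·BA·CA·BA·CA·CBA·CA·BA·CA·CBA·CA·CBA·BA·CA·CBA·CA·BA·CA·CBA·CA·CBA·BA·CA·CBA·CA·CBA·BA·CA·BA·CA·CBA·CA·CBA·BA·CA·CBA·CA·CBA·BA·CA·BA·CA·CBA·CA·CBA·BA·CA·CBA·CA
    A ↦ CA
    B ↦ BA
    C ↦ CBA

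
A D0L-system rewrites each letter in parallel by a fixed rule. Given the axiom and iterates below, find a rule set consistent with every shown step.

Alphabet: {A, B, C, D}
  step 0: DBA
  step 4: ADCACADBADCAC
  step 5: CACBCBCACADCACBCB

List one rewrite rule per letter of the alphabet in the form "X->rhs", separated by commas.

A->C, B->AD, C->B, D->AC

  step 4 ⇒ step 5: ADCACADBADCAC ⇒ C·AC·B·C·B·C·AC·AD·C·AC·B·C·B
    A ↦ C
    B ↦ AD
    C ↦ B
    D ↦ AC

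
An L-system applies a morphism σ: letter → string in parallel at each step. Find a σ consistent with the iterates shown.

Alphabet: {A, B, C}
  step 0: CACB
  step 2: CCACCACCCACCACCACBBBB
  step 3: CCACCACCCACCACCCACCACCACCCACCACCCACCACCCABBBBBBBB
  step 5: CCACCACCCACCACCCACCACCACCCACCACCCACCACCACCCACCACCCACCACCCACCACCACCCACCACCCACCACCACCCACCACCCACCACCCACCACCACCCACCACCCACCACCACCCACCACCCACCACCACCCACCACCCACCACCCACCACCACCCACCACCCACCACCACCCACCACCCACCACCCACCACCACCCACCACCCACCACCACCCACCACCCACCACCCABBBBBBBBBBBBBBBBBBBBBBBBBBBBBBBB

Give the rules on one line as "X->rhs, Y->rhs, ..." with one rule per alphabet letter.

  step 2 ⇒ step 3: CCACCACCCACCACCACBBBB ⇒ CCA·CCA·C·CCA·CCA·C·CCA·CCA·CCA·C·CCA·CCA·C·CCA·CCA·C·CCA·BB·BB·BB·BB
    A ↦ C
    B ↦ BB
    C ↦ CCA

A->C, B->BB, C->CCA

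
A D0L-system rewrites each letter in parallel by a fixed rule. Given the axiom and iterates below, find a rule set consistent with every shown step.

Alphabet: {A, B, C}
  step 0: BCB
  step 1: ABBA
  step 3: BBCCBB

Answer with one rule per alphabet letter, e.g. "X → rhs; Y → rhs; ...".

A->C, B->A, C->BB

  step 0 ⇒ step 1: BCB ⇒ A·BB·A
    B ↦ A
    C ↦ BB
    A ↦ C  (constrained at step 1)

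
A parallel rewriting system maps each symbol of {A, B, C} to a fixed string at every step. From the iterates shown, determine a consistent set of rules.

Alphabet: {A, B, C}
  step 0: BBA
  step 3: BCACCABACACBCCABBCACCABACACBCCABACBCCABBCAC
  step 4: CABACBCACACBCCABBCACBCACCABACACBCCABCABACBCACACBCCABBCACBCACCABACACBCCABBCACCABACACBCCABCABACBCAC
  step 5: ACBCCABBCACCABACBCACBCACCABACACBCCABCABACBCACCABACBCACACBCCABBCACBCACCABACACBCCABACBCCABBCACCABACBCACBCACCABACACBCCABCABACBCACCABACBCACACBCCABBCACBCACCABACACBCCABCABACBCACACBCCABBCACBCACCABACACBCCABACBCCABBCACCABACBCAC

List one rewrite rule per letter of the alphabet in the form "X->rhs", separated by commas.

A->BC, B->CAB, C->AC

  step 4 ⇒ step 5: CABACBCACACBCCABBCACBCACCABACACBCCABCABACBCACACBCCABBCACBCACCABACACBCCABBCACCABACACBCCABCABACBCAC ⇒ AC·BC·CAB·BC·AC·CAB·AC·BC·AC·BC·AC·CAB·AC·AC·BC·CAB·CAB·AC·BC·AC·CAB·AC·BC·AC·AC·BC·CAB·BC·AC·BC·AC·CAB·AC·AC·BC·CAB·AC·BC·CAB·BC·AC·CAB·AC·BC·AC·BC·AC·CAB·AC·AC·BC·CAB·CAB·AC·BC·AC·CAB·AC·BC·AC·AC·BC·CAB·BC·AC·BC·AC·CAB·AC·AC·BC·CAB·CAB·AC·BC·AC·AC·BC·CAB·BC·AC·BC·AC·CAB·AC·AC·BC·CAB·AC·BC·CAB·BC·AC·CAB·AC·BC·AC
    A ↦ BC
    B ↦ CAB
    C ↦ AC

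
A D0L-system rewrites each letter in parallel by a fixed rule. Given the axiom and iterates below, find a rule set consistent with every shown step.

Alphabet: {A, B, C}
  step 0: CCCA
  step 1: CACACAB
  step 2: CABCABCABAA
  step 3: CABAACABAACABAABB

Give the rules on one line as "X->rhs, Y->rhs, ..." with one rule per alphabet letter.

  step 2 ⇒ step 3: CABCABCABAA ⇒ CA·B·AA·CA·B·AA·CA·B·AA·B·B
    A ↦ B
    B ↦ AA
    C ↦ CA

A->B, B->AA, C->CA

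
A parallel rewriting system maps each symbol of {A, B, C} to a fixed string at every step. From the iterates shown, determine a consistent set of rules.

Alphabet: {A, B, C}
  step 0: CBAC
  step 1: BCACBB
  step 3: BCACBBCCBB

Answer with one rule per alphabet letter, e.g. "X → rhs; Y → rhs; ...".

  step 0 ⇒ step 1: CBAC ⇒ B·C·ACB·B
    A ↦ ACB
    B ↦ C
    C ↦ B

A->ACB, B->C, C->B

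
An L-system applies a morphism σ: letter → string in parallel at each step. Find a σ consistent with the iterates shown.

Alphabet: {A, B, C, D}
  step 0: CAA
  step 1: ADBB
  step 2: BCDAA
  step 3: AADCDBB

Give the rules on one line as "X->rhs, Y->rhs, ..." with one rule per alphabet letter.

A->B, B->A, C->AD, D->CD

  step 2 ⇒ step 3: BCDAA ⇒ A·AD·CD·B·B
    A ↦ B
    B ↦ A
    C ↦ AD
    D ↦ CD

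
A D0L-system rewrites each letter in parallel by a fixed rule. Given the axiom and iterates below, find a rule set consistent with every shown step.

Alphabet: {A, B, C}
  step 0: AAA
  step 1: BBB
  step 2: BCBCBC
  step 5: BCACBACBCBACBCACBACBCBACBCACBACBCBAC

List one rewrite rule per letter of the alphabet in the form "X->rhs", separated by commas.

A->B, B->BC, C->AC

  step 1 ⇒ step 2: BBB ⇒ BC·BC·BC
    B ↦ BC
  step 0 ⇒ step 1: AAA ⇒ B·B·B
    A ↦ B
    C ↦ AC  (constrained at step 2)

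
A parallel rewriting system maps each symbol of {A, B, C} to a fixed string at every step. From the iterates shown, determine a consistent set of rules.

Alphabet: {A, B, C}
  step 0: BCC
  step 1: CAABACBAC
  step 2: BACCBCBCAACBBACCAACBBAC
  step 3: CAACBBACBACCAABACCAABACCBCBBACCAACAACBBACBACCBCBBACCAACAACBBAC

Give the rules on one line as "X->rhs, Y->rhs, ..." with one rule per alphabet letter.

A->CB, B->CAA, C->BAC

  step 2 ⇒ step 3: BACCBCBCAACBBACCAACBBAC ⇒ CAA·CB·BAC·BAC·CAA·BAC·CAA·BAC·CB·CB·BAC·CAA·CAA·CB·BAC·BAC·CB·CB·BAC·CAA·CAA·CB·BAC
    A ↦ CB
    B ↦ CAA
    C ↦ BAC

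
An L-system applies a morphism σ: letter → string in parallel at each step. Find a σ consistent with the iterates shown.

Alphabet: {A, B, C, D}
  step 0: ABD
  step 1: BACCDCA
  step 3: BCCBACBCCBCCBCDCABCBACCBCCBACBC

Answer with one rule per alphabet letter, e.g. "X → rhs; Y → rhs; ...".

  step 0 ⇒ step 1: ABD ⇒ BAC·C·DCA
    A ↦ BAC
    B ↦ C
    D ↦ DCA
    C ↦ BC  (constrained at step 1)

A->BAC, B->C, C->BC, D->DCA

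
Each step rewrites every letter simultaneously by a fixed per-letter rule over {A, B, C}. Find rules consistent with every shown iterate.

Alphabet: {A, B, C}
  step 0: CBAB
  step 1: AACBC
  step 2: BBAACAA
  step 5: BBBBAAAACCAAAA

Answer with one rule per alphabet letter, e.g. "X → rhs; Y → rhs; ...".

  step 1 ⇒ step 2: AACBC ⇒ B·B·AA·C·AA
    A ↦ B
    B ↦ C
    C ↦ AA

A->B, B->C, C->AA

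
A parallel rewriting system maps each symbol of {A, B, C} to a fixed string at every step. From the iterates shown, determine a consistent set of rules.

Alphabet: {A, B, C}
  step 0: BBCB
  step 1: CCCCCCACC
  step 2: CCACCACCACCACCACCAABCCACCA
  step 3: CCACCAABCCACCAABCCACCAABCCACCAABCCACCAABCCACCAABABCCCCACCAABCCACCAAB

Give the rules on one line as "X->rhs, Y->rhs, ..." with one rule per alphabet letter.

A->AB, B->CC, C->CCA

  step 2 ⇒ step 3: CCACCACCACCACCACCAABCCACCA ⇒ CCA·CCA·AB·CCA·CCA·AB·CCA·CCA·AB·CCA·CCA·AB·CCA·CCA·AB·CCA·CCA·AB·AB·CC·CCA·CCA·AB·CCA·CCA·AB
    A ↦ AB
    B ↦ CC
    C ↦ CCA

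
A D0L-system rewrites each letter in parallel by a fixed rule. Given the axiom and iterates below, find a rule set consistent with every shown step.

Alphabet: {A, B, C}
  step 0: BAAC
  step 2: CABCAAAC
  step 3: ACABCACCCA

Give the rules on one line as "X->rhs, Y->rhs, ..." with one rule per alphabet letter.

A->C, B->ABC, C->A

  step 2 ⇒ step 3: CABCAAAC ⇒ A·C·ABC·A·C·C·C·A
    A ↦ C
    B ↦ ABC
    C ↦ A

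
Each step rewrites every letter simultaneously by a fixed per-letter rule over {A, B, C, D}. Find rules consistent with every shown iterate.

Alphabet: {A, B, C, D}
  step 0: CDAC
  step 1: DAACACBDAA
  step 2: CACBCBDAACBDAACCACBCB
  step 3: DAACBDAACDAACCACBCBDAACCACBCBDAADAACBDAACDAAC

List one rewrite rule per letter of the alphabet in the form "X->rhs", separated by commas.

A->CB, B->C, C->DAA, D->CA

  step 2 ⇒ step 3: CACBCBDAACBDAACCACBCB ⇒ DAA·CB·DAA·C·DAA·C·CA·CB·CB·DAA·C·CA·CB·CB·DAA·DAA·CB·DAA·C·DAA·C
    A ↦ CB
    B ↦ C
    C ↦ DAA
    D ↦ CA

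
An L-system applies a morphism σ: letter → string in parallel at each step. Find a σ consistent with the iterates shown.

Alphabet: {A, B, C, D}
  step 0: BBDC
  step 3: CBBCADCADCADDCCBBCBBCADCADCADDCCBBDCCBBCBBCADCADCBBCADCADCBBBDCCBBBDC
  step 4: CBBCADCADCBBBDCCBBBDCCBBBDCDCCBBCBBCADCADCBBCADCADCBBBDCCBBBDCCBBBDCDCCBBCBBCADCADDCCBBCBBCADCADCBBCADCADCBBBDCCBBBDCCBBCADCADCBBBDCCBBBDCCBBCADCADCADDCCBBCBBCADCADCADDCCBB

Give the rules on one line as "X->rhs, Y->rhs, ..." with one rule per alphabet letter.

A->B, B->CAD, C->CBB, D->DC

  step 3 ⇒ step 4: CBBCADCADCADDCCBBCBBCADCADCADDCCBBDCCBBCBBCADCADCBBCADCADCBBBDCCBBBDC ⇒ CBB·CAD·CAD·CBB·B·DC·CBB·B·DC·CBB·B·DC·DC·CBB·CBB·CAD·CAD·CBB·CAD·CAD·CBB·B·DC·CBB·B·DC·CBB·B·DC·DC·CBB·CBB·CAD·CAD·DC·CBB·CBB·CAD·CAD·CBB·CAD·CAD·CBB·B·DC·CBB·B·DC·CBB·CAD·CAD·CBB·B·DC·CBB·B·DC·CBB·CAD·CAD·CAD·DC·CBB·CBB·CAD·CAD·CAD·DC·CBB
    A ↦ B
    B ↦ CAD
    C ↦ CBB
    D ↦ DC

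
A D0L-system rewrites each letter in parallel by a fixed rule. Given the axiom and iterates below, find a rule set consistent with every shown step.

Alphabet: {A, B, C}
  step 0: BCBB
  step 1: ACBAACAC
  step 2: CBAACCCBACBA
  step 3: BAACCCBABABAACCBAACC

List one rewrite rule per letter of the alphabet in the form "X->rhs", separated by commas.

  step 2 ⇒ step 3: CBAACCCBACBA ⇒ BA·AC·C·C·BA·BA·BA·AC·C·BA·AC·C
    A ↦ C
    B ↦ AC
    C ↦ BA

A->C, B->AC, C->BA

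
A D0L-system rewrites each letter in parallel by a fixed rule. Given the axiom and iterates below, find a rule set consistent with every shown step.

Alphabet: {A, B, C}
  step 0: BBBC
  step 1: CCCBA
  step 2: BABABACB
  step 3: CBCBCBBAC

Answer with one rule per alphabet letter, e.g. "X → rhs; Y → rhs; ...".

A->B, B->C, C->BA

  step 2 ⇒ step 3: BABABACB ⇒ C·B·C·B·C·B·BA·C
    A ↦ B
    B ↦ C
    C ↦ BA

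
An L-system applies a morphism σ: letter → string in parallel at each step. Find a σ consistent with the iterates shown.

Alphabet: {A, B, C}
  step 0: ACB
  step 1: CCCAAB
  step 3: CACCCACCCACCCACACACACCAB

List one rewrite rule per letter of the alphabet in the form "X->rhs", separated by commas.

A->CC, B->AB, C->CA

  step 0 ⇒ step 1: ACB ⇒ CC·CA·AB
    A ↦ CC
    B ↦ AB
    C ↦ CA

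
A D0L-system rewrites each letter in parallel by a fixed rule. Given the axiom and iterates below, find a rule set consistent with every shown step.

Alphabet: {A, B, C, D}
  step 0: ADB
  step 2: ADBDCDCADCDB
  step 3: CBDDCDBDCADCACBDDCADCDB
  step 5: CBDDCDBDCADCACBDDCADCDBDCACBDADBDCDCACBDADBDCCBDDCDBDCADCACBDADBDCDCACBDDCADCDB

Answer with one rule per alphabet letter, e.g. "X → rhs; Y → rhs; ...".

  step 2 ⇒ step 3: ADBDCDCADCDB ⇒ CBD·DC·DB·DC·A·DC·A·CBD·DC·A·DC·DB
    A ↦ CBD
    B ↦ DB
    C ↦ A
    D ↦ DC

A->CBD, B->DB, C->A, D->DC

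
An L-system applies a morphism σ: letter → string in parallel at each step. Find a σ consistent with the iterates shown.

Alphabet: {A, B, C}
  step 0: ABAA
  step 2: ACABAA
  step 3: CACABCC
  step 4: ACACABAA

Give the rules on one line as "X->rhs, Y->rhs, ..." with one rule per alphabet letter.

A->C, B->AB, C->A

  step 3 ⇒ step 4: CACABCC ⇒ A·C·A·C·AB·A·A
    A ↦ C
    B ↦ AB
    C ↦ A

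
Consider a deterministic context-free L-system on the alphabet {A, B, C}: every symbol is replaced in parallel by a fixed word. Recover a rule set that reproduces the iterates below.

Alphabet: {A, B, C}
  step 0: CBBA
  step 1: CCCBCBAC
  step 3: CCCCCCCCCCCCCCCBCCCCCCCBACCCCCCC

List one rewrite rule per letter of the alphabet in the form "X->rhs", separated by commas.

  step 0 ⇒ step 1: CBBA ⇒ CC·CB·CB·AC
    A ↦ AC
    B ↦ CB
    C ↦ CC

A->AC, B->CB, C->CC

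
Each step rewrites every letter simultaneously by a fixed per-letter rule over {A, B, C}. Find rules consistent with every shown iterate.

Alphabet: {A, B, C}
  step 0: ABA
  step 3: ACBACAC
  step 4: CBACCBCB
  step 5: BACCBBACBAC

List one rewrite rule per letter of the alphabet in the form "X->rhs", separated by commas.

A->C, B->AC, C->B

  step 4 ⇒ step 5: CBACCBCB ⇒ B·AC·C·B·B·AC·B·AC
    A ↦ C
    B ↦ AC
    C ↦ B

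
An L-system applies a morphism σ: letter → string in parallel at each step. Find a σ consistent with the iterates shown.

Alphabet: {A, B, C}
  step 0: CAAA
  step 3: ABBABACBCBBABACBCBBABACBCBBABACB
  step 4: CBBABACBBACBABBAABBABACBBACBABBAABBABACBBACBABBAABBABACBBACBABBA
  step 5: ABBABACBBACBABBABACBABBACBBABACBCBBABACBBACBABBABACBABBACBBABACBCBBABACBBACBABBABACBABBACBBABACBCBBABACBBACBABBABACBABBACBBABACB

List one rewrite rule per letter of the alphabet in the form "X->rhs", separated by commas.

  step 4 ⇒ step 5: CBBABACBBACBABBAABBABACBBACBABBAABBABACBBACBABBAABBABACBBACBABBA ⇒ AB·BA·BA·CB·BA·CB·AB·BA·BA·CB·AB·BA·CB·BA·BA·CB·CB·BA·BA·CB·BA·CB·AB·BA·BA·CB·AB·BA·CB·BA·BA·CB·CB·BA·BA·CB·BA·CB·AB·BA·BA·CB·AB·BA·CB·BA·BA·CB·CB·BA·BA·CB·BA·CB·AB·BA·BA·CB·AB·BA·CB·BA·BA·CB
    A ↦ CB
    B ↦ BA
    C ↦ AB

A->CB, B->BA, C->AB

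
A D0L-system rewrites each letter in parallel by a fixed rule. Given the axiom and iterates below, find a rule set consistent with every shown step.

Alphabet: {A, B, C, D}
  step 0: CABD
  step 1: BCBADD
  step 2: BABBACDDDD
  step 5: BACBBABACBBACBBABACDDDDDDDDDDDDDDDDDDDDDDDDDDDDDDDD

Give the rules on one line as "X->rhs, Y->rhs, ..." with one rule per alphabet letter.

A->C, B->BA, C->B, D->DD

  step 1 ⇒ step 2: BCBADD ⇒ BA·B·BA·C·DD·DD
    A ↦ C
    B ↦ BA
    C ↦ B
    D ↦ DD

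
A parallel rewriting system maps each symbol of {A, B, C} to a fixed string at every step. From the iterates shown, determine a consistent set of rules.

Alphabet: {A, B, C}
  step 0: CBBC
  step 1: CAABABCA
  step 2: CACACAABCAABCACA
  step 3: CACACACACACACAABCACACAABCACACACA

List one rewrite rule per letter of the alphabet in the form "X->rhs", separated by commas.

A->CA, B->AB, C->CA

  step 2 ⇒ step 3: CACACAABCAABCACA ⇒ CA·CA·CA·CA·CA·CA·CA·AB·CA·CA·CA·AB·CA·CA·CA·CA
    A ↦ CA
    B ↦ AB
    C ↦ CA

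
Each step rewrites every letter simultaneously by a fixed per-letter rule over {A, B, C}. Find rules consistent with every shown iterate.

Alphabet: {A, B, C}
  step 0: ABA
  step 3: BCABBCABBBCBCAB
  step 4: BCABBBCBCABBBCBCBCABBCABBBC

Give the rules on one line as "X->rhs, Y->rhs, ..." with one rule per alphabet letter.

  step 3 ⇒ step 4: BCABBCABBBCBCAB ⇒ BC·AB·B·BC·BC·AB·B·BC·BC·BC·AB·BC·AB·B·BC
    A ↦ B
    B ↦ BC
    C ↦ AB

A->B, B->BC, C->AB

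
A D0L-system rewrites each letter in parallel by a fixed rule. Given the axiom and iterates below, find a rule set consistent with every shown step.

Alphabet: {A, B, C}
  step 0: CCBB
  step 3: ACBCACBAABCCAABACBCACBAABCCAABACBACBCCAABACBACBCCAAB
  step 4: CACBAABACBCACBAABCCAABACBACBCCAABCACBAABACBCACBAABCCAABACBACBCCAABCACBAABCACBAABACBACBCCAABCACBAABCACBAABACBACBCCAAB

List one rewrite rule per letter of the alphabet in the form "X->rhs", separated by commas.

  step 3 ⇒ step 4: ACBCACBAABCCAABACBCACBAABCCAABACBACBCCAABACBACBCCAAB ⇒ C·ACB·AAB·ACB·C·ACB·AAB·C·C·AAB·ACB·ACB·C·C·AAB·C·ACB·AAB·ACB·C·ACB·AAB·C·C·AAB·ACB·ACB·C·C·AAB·C·ACB·AAB·C·ACB·AAB·ACB·ACB·C·C·AAB·C·ACB·AAB·C·ACB·AAB·ACB·ACB·C·C·AAB
    A ↦ C
    B ↦ AAB
    C ↦ ACB

A->C, B->AAB, C->ACB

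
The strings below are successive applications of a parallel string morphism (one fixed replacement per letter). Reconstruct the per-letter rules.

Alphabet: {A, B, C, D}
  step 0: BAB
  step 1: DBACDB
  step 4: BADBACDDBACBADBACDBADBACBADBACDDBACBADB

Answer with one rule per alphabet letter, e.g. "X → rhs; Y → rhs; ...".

  step 0 ⇒ step 1: BAB ⇒ DB·AC·DB
    A ↦ AC
    B ↦ DB
    C ↦ D  (constrained at step 1)
    D ↦ BA  (constrained at step 1)

A->AC, B->DB, C->D, D->BA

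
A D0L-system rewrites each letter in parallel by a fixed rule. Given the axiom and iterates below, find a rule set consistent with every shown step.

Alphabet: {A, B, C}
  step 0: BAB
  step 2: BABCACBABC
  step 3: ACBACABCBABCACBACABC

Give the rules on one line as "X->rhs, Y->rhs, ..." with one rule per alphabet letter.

A->B, B->AC, C->ABC

  step 2 ⇒ step 3: BABCACBABC ⇒ AC·B·AC·ABC·B·ABC·AC·B·AC·ABC
    A ↦ B
    B ↦ AC
    C ↦ ABC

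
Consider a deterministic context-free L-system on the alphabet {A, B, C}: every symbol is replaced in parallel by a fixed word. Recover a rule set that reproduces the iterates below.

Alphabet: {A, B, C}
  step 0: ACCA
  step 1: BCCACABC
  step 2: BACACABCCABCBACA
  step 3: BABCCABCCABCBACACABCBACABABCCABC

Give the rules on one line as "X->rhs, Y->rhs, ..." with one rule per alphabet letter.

  step 2 ⇒ step 3: BACACABCCABCBACA ⇒ BA·BC·CA·BC·CA·BC·BA·CA·CA·BC·BA·CA·BA·BC·CA·BC
    A ↦ BC
    B ↦ BA
    C ↦ CA

A->BC, B->BA, C->CA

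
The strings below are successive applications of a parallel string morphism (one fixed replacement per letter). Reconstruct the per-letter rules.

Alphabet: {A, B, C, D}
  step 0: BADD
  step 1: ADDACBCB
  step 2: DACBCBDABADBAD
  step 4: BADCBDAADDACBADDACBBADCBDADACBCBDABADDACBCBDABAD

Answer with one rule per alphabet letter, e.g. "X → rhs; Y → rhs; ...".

  step 1 ⇒ step 2: ADDACBCB ⇒ DA·CB·CB·DA·B·AD·B·AD
    A ↦ DA
    B ↦ AD
    C ↦ B
    D ↦ CB

A->DA, B->AD, C->B, D->CB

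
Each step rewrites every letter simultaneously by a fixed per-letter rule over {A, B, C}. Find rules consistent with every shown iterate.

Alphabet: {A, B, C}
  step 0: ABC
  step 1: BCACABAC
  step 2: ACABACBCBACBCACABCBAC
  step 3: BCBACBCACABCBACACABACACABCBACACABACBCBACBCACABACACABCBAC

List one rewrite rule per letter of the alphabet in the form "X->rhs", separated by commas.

  step 2 ⇒ step 3: ACABACBCBACBCACABCBAC ⇒ BC·BAC·BC·ACA·BC·BAC·ACA·BAC·ACA·BC·BAC·ACA·BAC·BC·BAC·BC·ACA·BAC·ACA·BC·BAC
    A ↦ BC
    B ↦ ACA
    C ↦ BAC

A->BC, B->ACA, C->BAC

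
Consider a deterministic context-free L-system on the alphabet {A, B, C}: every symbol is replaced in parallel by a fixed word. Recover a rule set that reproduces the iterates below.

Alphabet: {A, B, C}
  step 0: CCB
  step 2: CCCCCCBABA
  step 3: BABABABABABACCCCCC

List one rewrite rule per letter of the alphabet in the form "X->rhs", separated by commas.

A->C, B->CC, C->BA

  step 2 ⇒ step 3: CCCCCCBABA ⇒ BA·BA·BA·BA·BA·BA·CC·C·CC·C
    A ↦ C
    B ↦ CC
    C ↦ BA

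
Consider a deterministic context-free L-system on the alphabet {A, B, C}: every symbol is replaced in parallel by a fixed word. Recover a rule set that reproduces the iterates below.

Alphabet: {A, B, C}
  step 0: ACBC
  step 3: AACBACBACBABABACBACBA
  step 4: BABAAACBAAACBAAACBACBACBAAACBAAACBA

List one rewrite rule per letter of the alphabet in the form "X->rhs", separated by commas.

  step 3 ⇒ step 4: AACBACBACBABABACBACBA ⇒ BA·BA·AA·C·BA·AA·C·BA·AA·C·BA·C·BA·C·BA·AA·C·BA·AA·C·BA
    A ↦ BA
    B ↦ C
    C ↦ AA

A->BA, B->C, C->AA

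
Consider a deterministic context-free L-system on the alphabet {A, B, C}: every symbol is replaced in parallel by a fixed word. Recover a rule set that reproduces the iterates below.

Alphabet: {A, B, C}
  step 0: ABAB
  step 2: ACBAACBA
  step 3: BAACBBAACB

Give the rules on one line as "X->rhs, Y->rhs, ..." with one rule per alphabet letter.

A->B, B->AC, C->A

  step 2 ⇒ step 3: ACBAACBA ⇒ B·A·AC·B·B·A·AC·B
    A ↦ B
    B ↦ AC
    C ↦ A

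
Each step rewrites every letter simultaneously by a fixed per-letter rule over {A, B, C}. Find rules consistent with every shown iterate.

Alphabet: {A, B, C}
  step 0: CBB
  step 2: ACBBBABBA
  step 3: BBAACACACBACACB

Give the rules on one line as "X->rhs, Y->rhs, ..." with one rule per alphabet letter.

A->B, B->AC, C->BA

  step 2 ⇒ step 3: ACBBBABBA ⇒ B·BA·AC·AC·AC·B·AC·AC·B
    A ↦ B
    B ↦ AC
    C ↦ BA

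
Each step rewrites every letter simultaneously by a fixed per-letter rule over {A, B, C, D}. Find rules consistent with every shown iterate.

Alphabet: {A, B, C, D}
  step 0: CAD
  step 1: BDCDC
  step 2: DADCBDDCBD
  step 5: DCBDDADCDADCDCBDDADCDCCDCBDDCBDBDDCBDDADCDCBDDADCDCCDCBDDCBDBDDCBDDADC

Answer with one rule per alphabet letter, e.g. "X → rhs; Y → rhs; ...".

  step 1 ⇒ step 2: BDCDC ⇒ DA·DC·BD·DC·BD
    B ↦ DA
    C ↦ BD
    D ↦ DC
  step 0 ⇒ step 1: CAD ⇒ BD·C·DC
    A ↦ C

A->C, B->DA, C->BD, D->DC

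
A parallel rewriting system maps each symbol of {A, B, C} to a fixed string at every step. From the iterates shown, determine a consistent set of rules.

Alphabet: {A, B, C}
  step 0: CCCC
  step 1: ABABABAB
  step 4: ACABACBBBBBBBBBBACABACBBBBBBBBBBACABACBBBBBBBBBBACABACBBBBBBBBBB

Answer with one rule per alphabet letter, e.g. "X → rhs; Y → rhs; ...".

A->AC, B->BB, C->AB

  step 0 ⇒ step 1: CCCC ⇒ AB·AB·AB·AB
    C ↦ AB
    A ↦ AC  (constrained at step 1)
    B ↦ BB  (constrained at step 1)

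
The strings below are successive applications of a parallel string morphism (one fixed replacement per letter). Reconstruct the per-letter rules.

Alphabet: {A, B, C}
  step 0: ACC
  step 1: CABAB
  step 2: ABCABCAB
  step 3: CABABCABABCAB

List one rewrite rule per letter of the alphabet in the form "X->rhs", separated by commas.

A->C, B->AB, C->AB

  step 2 ⇒ step 3: ABCABCAB ⇒ C·AB·AB·C·AB·AB·C·AB
    A ↦ C
    B ↦ AB
    C ↦ AB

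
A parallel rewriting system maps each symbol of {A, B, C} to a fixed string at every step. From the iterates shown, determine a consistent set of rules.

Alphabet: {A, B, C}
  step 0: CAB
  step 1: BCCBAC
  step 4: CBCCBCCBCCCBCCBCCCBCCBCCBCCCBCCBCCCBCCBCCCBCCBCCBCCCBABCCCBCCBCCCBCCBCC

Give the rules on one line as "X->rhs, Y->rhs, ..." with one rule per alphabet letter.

A->BA, B->C, C->BCC

  step 0 ⇒ step 1: CAB ⇒ BCC·BA·C
    A ↦ BA
    B ↦ C
    C ↦ BCC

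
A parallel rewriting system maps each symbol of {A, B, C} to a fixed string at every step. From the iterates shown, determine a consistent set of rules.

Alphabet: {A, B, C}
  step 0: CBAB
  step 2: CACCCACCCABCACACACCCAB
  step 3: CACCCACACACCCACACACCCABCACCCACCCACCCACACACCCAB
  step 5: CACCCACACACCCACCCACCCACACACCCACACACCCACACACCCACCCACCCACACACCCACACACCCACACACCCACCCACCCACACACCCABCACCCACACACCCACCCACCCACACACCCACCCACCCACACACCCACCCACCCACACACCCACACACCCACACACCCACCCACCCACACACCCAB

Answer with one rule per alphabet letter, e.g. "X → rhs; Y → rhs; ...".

A->CC, B->CAB, C->CA

  step 2 ⇒ step 3: CACCCACCCABCACACACCCAB ⇒ CA·CC·CA·CA·CA·CC·CA·CA·CA·CC·CAB·CA·CC·CA·CC·CA·CC·CA·CA·CA·CC·CAB
    A ↦ CC
    B ↦ CAB
    C ↦ CA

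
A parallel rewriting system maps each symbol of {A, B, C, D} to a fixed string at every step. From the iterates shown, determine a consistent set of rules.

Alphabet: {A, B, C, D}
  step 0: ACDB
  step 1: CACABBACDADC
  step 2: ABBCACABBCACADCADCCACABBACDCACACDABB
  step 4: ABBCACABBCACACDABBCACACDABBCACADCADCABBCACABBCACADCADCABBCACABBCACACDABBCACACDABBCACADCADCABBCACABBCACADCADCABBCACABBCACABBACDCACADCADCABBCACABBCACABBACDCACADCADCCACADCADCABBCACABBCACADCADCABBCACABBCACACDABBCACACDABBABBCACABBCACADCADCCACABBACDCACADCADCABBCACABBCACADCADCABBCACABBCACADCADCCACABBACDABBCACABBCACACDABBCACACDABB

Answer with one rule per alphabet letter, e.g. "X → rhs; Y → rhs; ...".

A->CAC, B->ADC, C->ABB, D->ACD

  step 1 ⇒ step 2: CACABBACDADC ⇒ ABB·CAC·ABB·CAC·ADC·ADC·CAC·ABB·ACD·CAC·ACD·ABB
    A ↦ CAC
    B ↦ ADC
    C ↦ ABB
    D ↦ ACD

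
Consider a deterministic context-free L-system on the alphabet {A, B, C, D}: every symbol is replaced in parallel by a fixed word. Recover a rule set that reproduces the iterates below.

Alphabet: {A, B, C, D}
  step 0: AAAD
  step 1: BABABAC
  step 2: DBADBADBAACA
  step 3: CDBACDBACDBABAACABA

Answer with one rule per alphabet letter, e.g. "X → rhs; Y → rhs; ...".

  step 2 ⇒ step 3: DBADBADBAACA ⇒ C·D·BA·C·D·BA·C·D·BA·BA·ACA·BA
    A ↦ BA
    B ↦ D
    C ↦ ACA
    D ↦ C

A->BA, B->D, C->ACA, D->C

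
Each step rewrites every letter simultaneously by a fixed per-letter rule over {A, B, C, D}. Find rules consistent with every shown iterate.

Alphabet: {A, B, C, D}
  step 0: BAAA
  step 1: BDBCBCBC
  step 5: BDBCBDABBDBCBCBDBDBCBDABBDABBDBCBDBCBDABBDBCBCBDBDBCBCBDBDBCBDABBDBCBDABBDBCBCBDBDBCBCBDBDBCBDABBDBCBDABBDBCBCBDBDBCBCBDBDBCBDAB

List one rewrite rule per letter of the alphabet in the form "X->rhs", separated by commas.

A->BC, B->BD, C->AB, D->BC

  step 0 ⇒ step 1: BAAA ⇒ BD·BC·BC·BC
    A ↦ BC
    B ↦ BD
    C ↦ AB  (constrained at step 1)
    D ↦ BC  (constrained at step 1)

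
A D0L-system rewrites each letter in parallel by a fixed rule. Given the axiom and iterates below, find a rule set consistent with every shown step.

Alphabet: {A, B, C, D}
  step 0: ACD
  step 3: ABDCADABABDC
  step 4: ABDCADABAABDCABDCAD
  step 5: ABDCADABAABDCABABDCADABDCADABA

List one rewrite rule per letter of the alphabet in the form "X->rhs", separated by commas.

A->AB, B->DC, C->D, D->A

  step 4 ⇒ step 5: ABDCADABAABDCABDCAD ⇒ AB·DC·A·D·AB·A·AB·DC·AB·AB·DC·A·D·AB·DC·A·D·AB·A
    A ↦ AB
    B ↦ DC
    C ↦ D
    D ↦ A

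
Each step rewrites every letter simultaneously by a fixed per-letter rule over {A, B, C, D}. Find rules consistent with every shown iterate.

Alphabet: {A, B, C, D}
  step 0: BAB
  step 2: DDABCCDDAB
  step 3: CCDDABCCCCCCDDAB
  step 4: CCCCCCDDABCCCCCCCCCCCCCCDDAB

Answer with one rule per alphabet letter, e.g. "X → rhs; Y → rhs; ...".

  step 3 ⇒ step 4: CCDDABCCCCCCDDAB ⇒ CC·CC·C·C·DD·AB·CC·CC·CC·CC·CC·CC·C·C·DD·AB
    A ↦ DD
    B ↦ AB
    C ↦ CC
    D ↦ C

A->DD, B->AB, C->CC, D->C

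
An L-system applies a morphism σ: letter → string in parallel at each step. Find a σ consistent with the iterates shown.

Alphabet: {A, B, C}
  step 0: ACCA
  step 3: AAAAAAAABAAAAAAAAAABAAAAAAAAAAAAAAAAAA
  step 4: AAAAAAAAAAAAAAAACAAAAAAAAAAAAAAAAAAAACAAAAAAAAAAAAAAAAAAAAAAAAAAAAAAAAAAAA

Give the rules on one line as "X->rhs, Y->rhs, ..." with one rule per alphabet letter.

A->AA, B->C, C->BAA

  step 3 ⇒ step 4: AAAAAAAABAAAAAAAAAABAAAAAAAAAAAAAAAAAA ⇒ AA·AA·AA·AA·AA·AA·AA·AA·C·AA·AA·AA·AA·AA·AA·AA·AA·AA·AA·C·AA·AA·AA·AA·AA·AA·AA·AA·AA·AA·AA·AA·AA·AA·AA·AA·AA·AA
    A ↦ AA
    B ↦ C
    C ↦ BAA  (constrained at step 0)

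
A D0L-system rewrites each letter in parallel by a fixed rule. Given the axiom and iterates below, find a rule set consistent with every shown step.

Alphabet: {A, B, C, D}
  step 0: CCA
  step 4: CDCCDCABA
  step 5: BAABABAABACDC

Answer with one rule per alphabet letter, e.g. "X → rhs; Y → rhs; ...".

A->C, B->D, C->BA, D->A

  step 4 ⇒ step 5: CDCCDCABA ⇒ BA·A·BA·BA·A·BA·C·D·C
    A ↦ C
    B ↦ D
    C ↦ BA
    D ↦ A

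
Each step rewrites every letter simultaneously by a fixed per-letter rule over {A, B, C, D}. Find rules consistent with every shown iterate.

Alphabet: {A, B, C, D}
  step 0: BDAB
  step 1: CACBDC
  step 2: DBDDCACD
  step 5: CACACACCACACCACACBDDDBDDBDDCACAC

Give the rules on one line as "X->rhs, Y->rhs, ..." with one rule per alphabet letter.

  step 1 ⇒ step 2: CACBDC ⇒ D·BD·D·C·AC·D
    A ↦ BD
    B ↦ C
    C ↦ D
    D ↦ AC

A->BD, B->C, C->D, D->AC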